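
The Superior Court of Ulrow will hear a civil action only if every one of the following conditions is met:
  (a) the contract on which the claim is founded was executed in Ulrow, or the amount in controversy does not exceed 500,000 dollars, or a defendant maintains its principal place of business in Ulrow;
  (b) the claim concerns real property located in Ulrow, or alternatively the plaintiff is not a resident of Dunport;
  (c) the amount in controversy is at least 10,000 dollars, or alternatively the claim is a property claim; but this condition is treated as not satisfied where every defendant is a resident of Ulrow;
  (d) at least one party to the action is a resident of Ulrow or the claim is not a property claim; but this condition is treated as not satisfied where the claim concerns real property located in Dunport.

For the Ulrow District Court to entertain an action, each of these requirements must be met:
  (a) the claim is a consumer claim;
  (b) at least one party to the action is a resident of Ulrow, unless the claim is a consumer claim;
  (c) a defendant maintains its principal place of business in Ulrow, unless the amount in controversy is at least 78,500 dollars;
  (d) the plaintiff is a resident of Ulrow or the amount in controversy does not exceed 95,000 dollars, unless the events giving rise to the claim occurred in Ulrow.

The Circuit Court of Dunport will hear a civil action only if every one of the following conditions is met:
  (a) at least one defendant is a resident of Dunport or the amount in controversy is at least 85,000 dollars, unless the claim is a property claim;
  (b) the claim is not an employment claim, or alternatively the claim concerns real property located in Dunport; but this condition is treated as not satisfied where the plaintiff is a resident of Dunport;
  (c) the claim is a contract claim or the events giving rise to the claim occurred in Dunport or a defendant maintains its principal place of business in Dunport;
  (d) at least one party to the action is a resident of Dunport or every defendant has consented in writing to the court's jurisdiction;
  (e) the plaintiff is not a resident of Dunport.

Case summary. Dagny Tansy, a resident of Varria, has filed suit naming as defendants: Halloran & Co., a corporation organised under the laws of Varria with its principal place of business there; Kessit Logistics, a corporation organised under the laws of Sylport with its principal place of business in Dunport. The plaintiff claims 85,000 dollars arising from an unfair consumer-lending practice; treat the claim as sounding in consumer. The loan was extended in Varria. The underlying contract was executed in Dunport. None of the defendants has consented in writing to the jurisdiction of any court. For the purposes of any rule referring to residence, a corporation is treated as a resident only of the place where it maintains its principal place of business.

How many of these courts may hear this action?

The Superior Court of Ulrow:
  (a) The amount in controversy is $85,000, within the $500,000 ceiling, so this disjunct is met. Condition met.
  (b) The plaintiff resides in Varria, which is not Dunport — that alternative is enough. Met.
  (c) The amount in controversy is $85,000, which meets the $10,000 floor, which satisfies one of the alternatives. And the carve-out is inapplicable — the defendants reside as follows — Halloran & Co. in Varria, Kessit Logistics in Dunport — not all in Ulrow. Met.
  (d) The claim is a consumer claim, not a property claim, so one alternative holds. And the carve-out is inapplicable — the claim does not concern real property. Satisfied.
  → Jurisdiction lies.
The Ulrow District Court:
  (a) The claim is a consumer claim. Condition met.
  (b) No party resides in Ulrow. However, the claim is a consumer claim, so the 'unless' proviso supplies this condition. Satisfied.
  (c) The corporate defendant(s) have their principal place of business in Dunport, Varria, not Ulrow. The proviso rescues it, though: the amount in controversy is $85,000, which meets the USD 78,500 floor. Condition met.
  (d) The amount in controversy is $85,000, within the USD 95,000 ceiling, which satisfies one of the alternatives. Condition met.
  → All conditions met; jurisdiction exists.
The Circuit Court of Dunport:
  (a) Kessit Logistics resides in Dunport, which satisfies one of the alternatives. Met.
  (b) The claim is a consumer claim, not an employment claim, so one alternative holds. The exception is not triggered, since the plaintiff resides in Varria, not Dunport. Met.
  (c) Kessit Logistics has its principal place of business in Dunport, which satisfies one of the alternatives. Met.
  (d) Kessit Logistics resides in Dunport, which satisfies one of the alternatives. Met.
  (e) The plaintiff resides in Varria, which is not Dunport. Satisfied.
  → Every requirement is satisfied — jurisdiction.
Courts with jurisdiction: the Superior Court of Ulrow, the Ulrow District Court, the Circuit Court of Dunport — 3 in total.

3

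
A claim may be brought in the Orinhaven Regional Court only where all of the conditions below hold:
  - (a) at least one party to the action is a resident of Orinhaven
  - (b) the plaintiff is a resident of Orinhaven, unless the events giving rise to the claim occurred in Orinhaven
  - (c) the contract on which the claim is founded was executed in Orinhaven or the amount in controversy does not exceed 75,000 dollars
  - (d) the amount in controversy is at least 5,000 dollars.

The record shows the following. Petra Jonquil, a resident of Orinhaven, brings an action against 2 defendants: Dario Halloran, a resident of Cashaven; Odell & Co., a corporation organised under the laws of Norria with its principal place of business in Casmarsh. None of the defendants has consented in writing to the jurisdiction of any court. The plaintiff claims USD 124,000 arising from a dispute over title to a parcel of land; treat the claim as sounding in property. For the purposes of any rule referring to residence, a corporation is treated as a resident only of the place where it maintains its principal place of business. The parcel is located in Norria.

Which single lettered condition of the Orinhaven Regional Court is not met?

The Orinhaven Regional Court:
  (a) Petra Jonquil resides in Orinhaven. Condition met.
  (b) The plaintiff resides in Orinhaven. Condition met.
  (c) No contract (and hence no place of execution) is alleged; the amount in controversy is $124,000, above the 75,000 dollars ceiling — every alternative fails. Condition not met.
  (d) The amount in controversy is 124,000 dollars, which meets the $5,000 floor. Met.
Only condition (c) fails.

(c)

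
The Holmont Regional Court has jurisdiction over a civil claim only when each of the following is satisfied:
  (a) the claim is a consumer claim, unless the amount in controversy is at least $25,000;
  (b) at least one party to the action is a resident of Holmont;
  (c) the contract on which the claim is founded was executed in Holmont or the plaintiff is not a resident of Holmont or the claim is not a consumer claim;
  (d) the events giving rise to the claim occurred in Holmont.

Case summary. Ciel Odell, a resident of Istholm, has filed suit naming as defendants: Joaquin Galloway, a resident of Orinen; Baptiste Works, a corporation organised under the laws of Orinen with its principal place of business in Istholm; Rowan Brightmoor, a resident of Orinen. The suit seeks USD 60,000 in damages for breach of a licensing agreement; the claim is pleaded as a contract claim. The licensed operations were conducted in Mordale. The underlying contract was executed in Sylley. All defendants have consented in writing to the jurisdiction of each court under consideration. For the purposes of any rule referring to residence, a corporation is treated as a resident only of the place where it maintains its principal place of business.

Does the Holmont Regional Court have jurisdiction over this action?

The Holmont Regional Court:
  (a) The claim is a contract claim, not a consumer claim. However, the amount in controversy is USD 60,000, which meets the $25,000 floor, so the 'unless' proviso supplies this condition. Met.
  (b) No party resides in Holmont. Fails.
  (c) The plaintiff resides in Istholm, which is not Holmont — that alternative is enough. Met.
  (d) The operative events occurred in Mordale, not Holmont. Not satisfied.
  → The court lacks jurisdiction.

No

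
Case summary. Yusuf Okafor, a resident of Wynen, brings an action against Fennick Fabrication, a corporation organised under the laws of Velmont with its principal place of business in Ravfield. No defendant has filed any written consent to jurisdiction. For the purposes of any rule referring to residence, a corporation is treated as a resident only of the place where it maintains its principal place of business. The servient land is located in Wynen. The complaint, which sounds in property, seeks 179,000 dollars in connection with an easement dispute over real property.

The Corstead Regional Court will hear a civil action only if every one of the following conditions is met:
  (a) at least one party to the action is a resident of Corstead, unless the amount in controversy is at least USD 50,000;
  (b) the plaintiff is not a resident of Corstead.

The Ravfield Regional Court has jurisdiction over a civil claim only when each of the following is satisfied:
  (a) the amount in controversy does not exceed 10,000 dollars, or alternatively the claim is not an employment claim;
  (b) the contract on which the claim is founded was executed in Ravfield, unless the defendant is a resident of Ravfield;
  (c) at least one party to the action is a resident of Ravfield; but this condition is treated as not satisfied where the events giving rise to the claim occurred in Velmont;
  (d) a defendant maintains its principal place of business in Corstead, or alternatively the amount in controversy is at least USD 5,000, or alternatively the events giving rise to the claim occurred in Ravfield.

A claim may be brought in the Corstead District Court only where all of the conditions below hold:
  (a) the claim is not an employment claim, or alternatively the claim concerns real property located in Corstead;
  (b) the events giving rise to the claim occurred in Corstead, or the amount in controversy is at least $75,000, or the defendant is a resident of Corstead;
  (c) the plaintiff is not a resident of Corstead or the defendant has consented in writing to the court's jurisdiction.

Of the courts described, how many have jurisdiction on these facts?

3

The Corstead Regional Court:
  (a) No party resides in Corstead. However, the amount in controversy is USD 179,000, which meets the $50,000 floor, so the 'unless' proviso supplies this condition. Met.
  (b) The plaintiff resides in Wynen, which is not Corstead. Met.
  → The court has jurisdiction.
The Ravfield Regional Court:
  (a) The claim is a property claim, not an employment claim — that alternative is enough. Met.
  (b) No contract (and hence no place of execution) is alleged. However, the defendant resides in Ravfield, so the 'unless' proviso supplies this condition. Satisfied.
  (c) Fennick Fabrication resides in Ravfield. And the carve-out is inapplicable — the operative events occurred in Wynen, not Velmont. Satisfied.
  (d) The amount in controversy is 179,000 dollars, which meets the $5,000 floor, which satisfies one of the alternatives. Met.
  → All conditions met; jurisdiction exists.
The Corstead District Court:
  (a) The claim is a property claim, not an employment claim, so one alternative holds. Met.
  (b) The amount in controversy is 179,000 dollars, which meets the 75,000 dollars floor, so this disjunct is met. Satisfied.
  (c) The plaintiff resides in Wynen, which is not Corstead, so this disjunct is met. Satisfied.
  → All conditions met; jurisdiction exists.
Courts with jurisdiction: the Corstead Regional Court, the Ravfield Regional Court, the Corstead District Court — 3 in total.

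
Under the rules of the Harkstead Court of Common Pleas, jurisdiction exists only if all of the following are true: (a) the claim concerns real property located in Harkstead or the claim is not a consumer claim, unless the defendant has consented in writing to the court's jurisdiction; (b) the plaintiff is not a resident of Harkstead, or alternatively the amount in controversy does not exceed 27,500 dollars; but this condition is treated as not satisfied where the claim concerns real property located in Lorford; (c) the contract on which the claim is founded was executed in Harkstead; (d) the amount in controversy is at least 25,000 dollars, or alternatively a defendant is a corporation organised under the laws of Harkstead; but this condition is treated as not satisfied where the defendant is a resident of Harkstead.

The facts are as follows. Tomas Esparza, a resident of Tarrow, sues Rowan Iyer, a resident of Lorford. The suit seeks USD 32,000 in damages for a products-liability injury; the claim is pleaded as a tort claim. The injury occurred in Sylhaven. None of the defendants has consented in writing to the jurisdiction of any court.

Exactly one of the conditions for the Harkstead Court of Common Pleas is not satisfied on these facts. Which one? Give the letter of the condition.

(c)

The Harkstead Court of Common Pleas:
  (a) The claim is a tort claim, not a consumer claim, so this disjunct is met. Met.
  (b) The plaintiff resides in Tarrow, which is not Harkstead, which satisfies one of the alternatives. The carve-out does not apply: the claim does not concern real property. Satisfied.
  (c) No contract (and hence no place of execution) is alleged. Condition not met.
  (d) The amount in controversy is $32,000, which meets the USD 25,000 floor, so one alternative holds. The exception is not triggered, since the defendant resides in Lorford, not Harkstead. Condition met.
Only condition (c) fails.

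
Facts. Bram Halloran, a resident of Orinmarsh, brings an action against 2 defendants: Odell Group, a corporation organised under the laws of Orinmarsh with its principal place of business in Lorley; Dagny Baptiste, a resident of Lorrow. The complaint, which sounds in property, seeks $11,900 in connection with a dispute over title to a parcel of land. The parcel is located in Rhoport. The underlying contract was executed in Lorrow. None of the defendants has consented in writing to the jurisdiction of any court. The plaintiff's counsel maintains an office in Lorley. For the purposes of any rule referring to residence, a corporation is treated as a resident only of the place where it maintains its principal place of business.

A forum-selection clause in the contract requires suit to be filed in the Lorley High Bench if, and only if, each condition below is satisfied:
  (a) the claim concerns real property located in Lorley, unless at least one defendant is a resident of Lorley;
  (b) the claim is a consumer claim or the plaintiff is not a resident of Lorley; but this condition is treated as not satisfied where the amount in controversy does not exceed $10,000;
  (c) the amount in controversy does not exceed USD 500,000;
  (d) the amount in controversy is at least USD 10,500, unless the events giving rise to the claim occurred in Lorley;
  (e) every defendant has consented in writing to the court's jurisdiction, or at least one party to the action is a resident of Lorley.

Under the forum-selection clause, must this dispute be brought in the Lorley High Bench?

The Lorley High Bench:
  (a) The property lies in Rhoport, not Lorley. The proviso rescues it, though: Odell Group resides in Lorley. Met.
  (b) The plaintiff resides in Orinmarsh, which is not Lorley — that alternative is enough. The exception is not triggered, since the amount in controversy is USD 11,900, above the $10,000 ceiling. Met.
  (c) The amount in controversy is USD 11,900, within the $500,000 ceiling. Condition met.
  (d) The amount in controversy is 11,900 dollars, which meets the USD 10,500 floor. Condition met.
  (e) Odell Group resides in Lorley, which satisfies one of the alternatives. Met.
  → The clause applies.

Yes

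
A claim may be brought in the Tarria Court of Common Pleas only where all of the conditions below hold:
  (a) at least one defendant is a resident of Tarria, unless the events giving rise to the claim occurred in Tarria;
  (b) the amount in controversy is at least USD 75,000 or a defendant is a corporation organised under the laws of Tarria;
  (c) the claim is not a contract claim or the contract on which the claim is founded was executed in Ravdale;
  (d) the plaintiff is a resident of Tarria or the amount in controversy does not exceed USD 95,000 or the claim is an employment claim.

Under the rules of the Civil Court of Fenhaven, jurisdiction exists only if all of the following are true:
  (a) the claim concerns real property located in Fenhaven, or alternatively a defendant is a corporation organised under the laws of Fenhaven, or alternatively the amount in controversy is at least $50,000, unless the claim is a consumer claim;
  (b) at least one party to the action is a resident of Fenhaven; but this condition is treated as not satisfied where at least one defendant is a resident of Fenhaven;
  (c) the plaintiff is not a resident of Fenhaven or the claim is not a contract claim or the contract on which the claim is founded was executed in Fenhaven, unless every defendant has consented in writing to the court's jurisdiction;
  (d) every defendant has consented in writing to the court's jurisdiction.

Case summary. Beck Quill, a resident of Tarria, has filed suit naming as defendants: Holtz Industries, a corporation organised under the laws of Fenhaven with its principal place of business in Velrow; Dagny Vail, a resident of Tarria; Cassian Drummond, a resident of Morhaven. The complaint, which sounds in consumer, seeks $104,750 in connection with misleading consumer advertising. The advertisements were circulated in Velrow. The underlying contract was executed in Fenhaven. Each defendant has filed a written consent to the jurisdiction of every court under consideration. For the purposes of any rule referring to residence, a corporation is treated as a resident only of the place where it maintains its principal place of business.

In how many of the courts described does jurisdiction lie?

1

The Tarria Court of Common Pleas:
  (a) Dagny Vail resides in Tarria. Met.
  (b) The amount in controversy is 104,750 dollars, which meets the $75,000 floor, so one alternative holds. Satisfied.
  (c) The claim is a consumer claim, not a contract claim — that alternative is enough. Satisfied.
  (d) The plaintiff resides in Tarria, which satisfies one of the alternatives. Met.
  → Jurisdiction lies.
The Civil Court of Fenhaven:
  (a) Holtz Industries is organised under the laws of Fenhaven, so this disjunct is met. Satisfied.
  (b) No party resides in Fenhaven. Not satisfied.
  (c) The plaintiff resides in Tarria, which is not Fenhaven — that alternative is enough. Met.
  (d) Every defendant has filed written consent. Met.
  → The court lacks jurisdiction.
Courts with jurisdiction: the Tarria Court of Common Pleas — 1 in total.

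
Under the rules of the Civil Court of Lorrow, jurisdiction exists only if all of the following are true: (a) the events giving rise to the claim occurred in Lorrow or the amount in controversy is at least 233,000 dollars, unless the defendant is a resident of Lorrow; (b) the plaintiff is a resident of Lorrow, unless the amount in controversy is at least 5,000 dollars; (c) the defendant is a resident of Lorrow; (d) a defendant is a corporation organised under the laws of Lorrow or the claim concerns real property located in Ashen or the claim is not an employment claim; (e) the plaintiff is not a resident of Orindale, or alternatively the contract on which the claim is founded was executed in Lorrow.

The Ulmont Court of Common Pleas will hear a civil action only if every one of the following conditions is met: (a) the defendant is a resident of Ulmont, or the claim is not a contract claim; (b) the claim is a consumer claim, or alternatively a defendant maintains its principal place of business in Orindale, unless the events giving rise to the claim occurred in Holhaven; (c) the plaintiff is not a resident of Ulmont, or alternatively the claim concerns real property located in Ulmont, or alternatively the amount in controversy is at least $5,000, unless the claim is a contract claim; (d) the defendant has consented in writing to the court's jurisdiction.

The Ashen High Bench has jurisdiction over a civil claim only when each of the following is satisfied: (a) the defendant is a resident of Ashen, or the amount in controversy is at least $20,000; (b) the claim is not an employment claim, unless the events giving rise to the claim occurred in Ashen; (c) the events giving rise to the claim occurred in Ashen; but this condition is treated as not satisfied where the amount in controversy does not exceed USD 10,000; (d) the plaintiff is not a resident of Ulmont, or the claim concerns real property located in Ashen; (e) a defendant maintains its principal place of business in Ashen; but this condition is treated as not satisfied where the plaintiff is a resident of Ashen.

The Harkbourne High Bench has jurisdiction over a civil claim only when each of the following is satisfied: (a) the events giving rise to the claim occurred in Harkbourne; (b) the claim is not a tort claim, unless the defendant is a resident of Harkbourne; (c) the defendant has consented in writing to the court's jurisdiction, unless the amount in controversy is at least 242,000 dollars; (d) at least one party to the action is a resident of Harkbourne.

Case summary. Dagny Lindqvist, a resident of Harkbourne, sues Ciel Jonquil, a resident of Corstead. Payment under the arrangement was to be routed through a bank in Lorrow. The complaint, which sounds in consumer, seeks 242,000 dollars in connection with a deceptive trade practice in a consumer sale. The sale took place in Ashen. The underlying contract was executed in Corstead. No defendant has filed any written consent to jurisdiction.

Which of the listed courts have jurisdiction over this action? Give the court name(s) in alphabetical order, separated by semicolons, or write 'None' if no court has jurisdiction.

None

The Civil Court of Lorrow:
  (a) The amount in controversy is USD 242,000, which meets the USD 233,000 floor, which satisfies one of the alternatives. Condition met.
  (b) The plaintiff resides in Harkbourne, not Lorrow. But the amount in controversy is 242,000 dollars, which meets the USD 5,000 floor, and the 'unless' clause therefore excuses the requirement. Satisfied.
  (c) The defendant resides in Corstead, not Lorrow. Condition not met.
  (d) The claim is a consumer claim, not an employment claim, which satisfies one of the alternatives. Satisfied.
  (e) The plaintiff resides in Harkbourne, which is not Orindale — that alternative is enough. Satisfied.
  → Not every requirement is met — no jurisdiction.
The Ulmont Court of Common Pleas:
  (a) The claim is a consumer claim, not a contract claim, so this disjunct is met. Met.
  (b) The claim is a consumer claim, so one alternative holds. Condition met.
  (c) The plaintiff resides in Harkbourne, which is not Ulmont, which satisfies one of the alternatives. Satisfied.
  (d) No such written consent has been filed. Condition not met.
  → Not every requirement is met — no jurisdiction.
The Ashen High Bench:
  (a) The amount in controversy is USD 242,000, which meets the USD 20,000 floor, so this disjunct is met. Met.
  (b) The claim is a consumer claim, not an employment claim. Met.
  (c) The operative events occurred in Ashen. The exception is not triggered, since the amount in controversy is 242,000 dollars, above the 10,000 dollars ceiling. Satisfied.
  (d) The plaintiff resides in Harkbourne, which is not Ulmont — that alternative is enough. Satisfied.
  (e) No defendant is a corporation. Condition not met.
  → The court lacks jurisdiction.
The Harkbourne High Bench:
  (a) The operative events occurred in Ashen, not Harkbourne. Not met.
  (b) The claim is a consumer claim, not a tort claim. Met.
  (c) No such written consent has been filed. But the amount in controversy is 242,000 dollars, which meets the USD 242,000 floor, and the 'unless' clause therefore excuses the requirement. Satisfied.
  (d) Dagny Lindqvist resides in Harkbourne. Met.
  → The court lacks jurisdiction.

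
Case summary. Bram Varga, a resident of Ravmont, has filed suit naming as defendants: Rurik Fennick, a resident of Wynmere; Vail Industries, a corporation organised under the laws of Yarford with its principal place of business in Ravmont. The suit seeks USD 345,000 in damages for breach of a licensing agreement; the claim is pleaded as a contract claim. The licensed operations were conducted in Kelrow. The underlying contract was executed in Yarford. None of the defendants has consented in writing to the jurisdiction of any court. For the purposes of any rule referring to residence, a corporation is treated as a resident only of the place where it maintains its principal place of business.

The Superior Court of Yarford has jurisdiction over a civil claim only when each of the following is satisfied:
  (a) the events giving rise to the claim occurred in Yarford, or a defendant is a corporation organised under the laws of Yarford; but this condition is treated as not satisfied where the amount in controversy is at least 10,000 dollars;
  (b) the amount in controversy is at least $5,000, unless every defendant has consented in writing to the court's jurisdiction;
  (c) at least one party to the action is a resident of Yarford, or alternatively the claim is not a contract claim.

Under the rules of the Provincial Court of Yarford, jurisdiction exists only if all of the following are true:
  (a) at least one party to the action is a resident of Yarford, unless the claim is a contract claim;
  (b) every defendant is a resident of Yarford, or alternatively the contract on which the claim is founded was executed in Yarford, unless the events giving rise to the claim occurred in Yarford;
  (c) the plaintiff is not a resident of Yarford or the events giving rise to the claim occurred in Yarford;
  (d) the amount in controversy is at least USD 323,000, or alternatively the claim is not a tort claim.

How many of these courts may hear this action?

1

The Superior Court of Yarford:
  (a) Vail Industries is organised under the laws of Yarford, which satisfies one of the alternatives. But the carve-out bites: the amount in controversy is $345,000, which meets the $10,000 floor. Condition not met.
  (b) The amount in controversy is 345,000 dollars, which meets the $5,000 floor. Met.
  (c) No party resides in Yarford; the claim is a contract claim — none of the alternatives is met. Not met.
  → At least one condition fails; no jurisdiction.
The Provincial Court of Yarford:
  (a) No party resides in Yarford. However, the claim is a contract claim, so the 'unless' proviso supplies this condition. Satisfied.
  (b) The contract was executed in Yarford, so this disjunct is met. Condition met.
  (c) The plaintiff resides in Ravmont, which is not Yarford, so this disjunct is met. Condition met.
  (d) The amount in controversy is $345,000, which meets the 323,000 dollars floor, so one alternative holds. Condition met.
  → All conditions met; jurisdiction exists.
Courts with jurisdiction: the Provincial Court of Yarford — 1 in total.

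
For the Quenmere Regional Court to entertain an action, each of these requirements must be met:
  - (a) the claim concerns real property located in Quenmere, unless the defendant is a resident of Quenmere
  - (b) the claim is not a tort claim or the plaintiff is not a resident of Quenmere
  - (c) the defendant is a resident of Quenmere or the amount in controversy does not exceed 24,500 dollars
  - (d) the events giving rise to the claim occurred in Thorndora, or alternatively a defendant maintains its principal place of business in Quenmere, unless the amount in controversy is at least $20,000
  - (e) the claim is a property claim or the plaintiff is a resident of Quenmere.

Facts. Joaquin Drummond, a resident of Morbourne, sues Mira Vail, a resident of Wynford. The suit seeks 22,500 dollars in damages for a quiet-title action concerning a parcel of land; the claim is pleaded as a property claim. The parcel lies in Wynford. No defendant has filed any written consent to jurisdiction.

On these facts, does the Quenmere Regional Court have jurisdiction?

The Quenmere Regional Court:
  (a) The property lies in Wynford, not Quenmere. And the defendant resides in Wynford, not Quenmere, so the proviso does not save it. Not satisfied.
  (b) The claim is a property claim, not a tort claim — that alternative is enough. Condition met.
  (c) The amount in controversy is 22,500 dollars, within the USD 24,500 ceiling, so this disjunct is met. Satisfied.
  (d) The operative events occurred in Wynford, not Thorndora; no defendant is a corporation — every alternative fails. But the amount in controversy is USD 22,500, which meets the 20,000 dollars floor, and the 'unless' clause therefore excuses the requirement. Condition met.
  (e) The claim is a property claim, which satisfies one of the alternatives. Condition met.
  → Not every requirement is met — no jurisdiction.

No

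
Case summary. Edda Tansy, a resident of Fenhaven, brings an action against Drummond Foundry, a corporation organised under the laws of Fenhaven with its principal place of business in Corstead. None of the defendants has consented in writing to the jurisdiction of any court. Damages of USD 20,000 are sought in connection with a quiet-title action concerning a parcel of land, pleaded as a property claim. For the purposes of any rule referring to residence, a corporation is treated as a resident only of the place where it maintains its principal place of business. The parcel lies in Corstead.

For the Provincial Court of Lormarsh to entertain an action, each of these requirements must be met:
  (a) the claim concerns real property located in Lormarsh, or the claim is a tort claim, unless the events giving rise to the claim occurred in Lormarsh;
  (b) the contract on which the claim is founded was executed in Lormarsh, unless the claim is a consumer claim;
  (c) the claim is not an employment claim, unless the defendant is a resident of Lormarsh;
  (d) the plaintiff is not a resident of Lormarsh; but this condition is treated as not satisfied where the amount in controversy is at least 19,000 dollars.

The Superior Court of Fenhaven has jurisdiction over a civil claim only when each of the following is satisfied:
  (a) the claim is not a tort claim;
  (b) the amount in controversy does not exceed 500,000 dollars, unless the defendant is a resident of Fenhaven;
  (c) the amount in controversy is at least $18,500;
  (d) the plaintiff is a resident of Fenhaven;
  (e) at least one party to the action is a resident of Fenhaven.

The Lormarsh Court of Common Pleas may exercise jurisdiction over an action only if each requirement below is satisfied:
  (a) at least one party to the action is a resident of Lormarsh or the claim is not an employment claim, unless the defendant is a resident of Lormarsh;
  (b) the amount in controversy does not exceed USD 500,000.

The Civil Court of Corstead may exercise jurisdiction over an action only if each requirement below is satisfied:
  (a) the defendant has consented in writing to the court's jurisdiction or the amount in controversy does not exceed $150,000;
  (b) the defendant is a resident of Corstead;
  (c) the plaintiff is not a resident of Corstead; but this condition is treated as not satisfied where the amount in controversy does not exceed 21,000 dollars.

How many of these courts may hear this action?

The Provincial Court of Lormarsh:
  (a) The property lies in Corstead, not Lormarsh; the claim is a property claim, not a tort claim — none of the alternatives is met. Nor does the 'unless' clause help: the operative events occurred in Corstead, not Lormarsh. Not satisfied.
  (b) No contract (and hence no place of execution) is alleged. Nor does the 'unless' clause help: the claim is a property claim, not a consumer claim. Fails.
  (c) The claim is a property claim, not an employment claim. Met.
  (d) The plaintiff resides in Fenhaven, which is not Lormarsh. However, the amount in controversy is $20,000, which meets the USD 19,000 floor, which falls within the stated exception and so defeats the condition. Fails.
  → Not every requirement is met — no jurisdiction.
The Superior Court of Fenhaven:
  (a) The claim is a property claim, not a tort claim. Met.
  (b) The amount in controversy is 20,000 dollars, within the USD 500,000 ceiling. Satisfied.
  (c) The amount in controversy is USD 20,000, which meets the USD 18,500 floor. Satisfied.
  (d) The plaintiff resides in Fenhaven. Condition met.
  (e) Edda Tansy resides in Fenhaven. Condition met.
  → The court has jurisdiction.
The Lormarsh Court of Common Pleas:
  (a) The claim is a property claim, not an employment claim, so this disjunct is met. Satisfied.
  (b) The amount in controversy is 20,000 dollars, within the $500,000 ceiling. Condition met.
  → All conditions met; jurisdiction exists.
The Civil Court of Corstead:
  (a) The amount in controversy is $20,000, within the 150,000 dollars ceiling, so one alternative holds. Satisfied.
  (b) The defendant resides in Corstead. Satisfied.
  (c) The plaintiff resides in Fenhaven, which is not Corstead. However, the amount in controversy is $20,000, within the 21,000 dollars ceiling, which falls within the stated exception and so defeats the condition. Not met.
  → At least one condition fails; no jurisdiction.
Courts with jurisdiction: the Superior Court of Fenhaven, the Lormarsh Court of Common Pleas — 2 in total.

2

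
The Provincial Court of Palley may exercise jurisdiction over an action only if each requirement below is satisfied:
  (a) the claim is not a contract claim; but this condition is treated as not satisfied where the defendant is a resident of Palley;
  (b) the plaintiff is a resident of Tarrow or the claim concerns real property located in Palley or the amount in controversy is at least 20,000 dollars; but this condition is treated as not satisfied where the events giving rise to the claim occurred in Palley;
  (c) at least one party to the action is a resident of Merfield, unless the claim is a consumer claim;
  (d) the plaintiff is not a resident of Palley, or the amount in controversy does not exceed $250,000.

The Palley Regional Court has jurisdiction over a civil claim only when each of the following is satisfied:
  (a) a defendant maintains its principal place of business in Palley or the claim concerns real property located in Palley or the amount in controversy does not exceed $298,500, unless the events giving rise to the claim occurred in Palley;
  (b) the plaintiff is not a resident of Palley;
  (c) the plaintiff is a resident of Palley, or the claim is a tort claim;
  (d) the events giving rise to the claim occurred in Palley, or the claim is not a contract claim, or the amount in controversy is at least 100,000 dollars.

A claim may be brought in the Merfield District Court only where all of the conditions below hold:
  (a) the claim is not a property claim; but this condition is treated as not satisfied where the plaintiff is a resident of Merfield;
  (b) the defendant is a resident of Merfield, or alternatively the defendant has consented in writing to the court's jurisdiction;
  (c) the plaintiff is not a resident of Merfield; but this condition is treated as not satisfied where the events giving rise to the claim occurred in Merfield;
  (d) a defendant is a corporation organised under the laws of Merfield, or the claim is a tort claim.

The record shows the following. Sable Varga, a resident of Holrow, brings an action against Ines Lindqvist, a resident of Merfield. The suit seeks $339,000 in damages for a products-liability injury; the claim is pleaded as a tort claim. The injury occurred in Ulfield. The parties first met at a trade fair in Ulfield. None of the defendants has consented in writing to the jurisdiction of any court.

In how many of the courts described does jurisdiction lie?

The Provincial Court of Palley:
  (a) The claim is a tort claim, not a contract claim. And the carve-out is inapplicable — the defendant resides in Merfield, not Palley. Condition met.
  (b) The amount in controversy is $339,000, which meets the $20,000 floor, which satisfies one of the alternatives. And the carve-out is inapplicable — the operative events occurred in Ulfield, not Palley. Condition met.
  (c) Ines Lindqvist resides in Merfield. Satisfied.
  (d) The plaintiff resides in Holrow, which is not Palley, which satisfies one of the alternatives. Condition met.
  → Every requirement is satisfied — jurisdiction.
The Palley Regional Court:
  (a) No defendant is a corporation; the claim does not concern real property; the amount in controversy is USD 339,000, above the 298,500 dollars ceiling — no alternative holds. Nor does the 'unless' clause help: the operative events occurred in Ulfield, not Palley. Not met.
  (b) The plaintiff resides in Holrow, which is not Palley. Condition met.
  (c) The claim is a tort claim, which satisfies one of the alternatives. Condition met.
  (d) The claim is a tort claim, not a contract claim, so this disjunct is met. Satisfied.
  → The court lacks jurisdiction.
The Merfield District Court:
  (a) The claim is a tort claim, not a property claim. And the carve-out is inapplicable — the plaintiff resides in Holrow, not Merfield. Condition met.
  (b) The defendant resides in Merfield, which satisfies one of the alternatives. Satisfied.
  (c) The plaintiff resides in Holrow, which is not Merfield. And the carve-out is inapplicable — the operative events occurred in Ulfield, not Merfield. Satisfied.
  (d) The claim is a tort claim — that alternative is enough. Satisfied.
  → Every requirement is satisfied — jurisdiction.
Courts with jurisdiction: the Provincial Court of Palley, the Merfield District Court — 2 in total.

2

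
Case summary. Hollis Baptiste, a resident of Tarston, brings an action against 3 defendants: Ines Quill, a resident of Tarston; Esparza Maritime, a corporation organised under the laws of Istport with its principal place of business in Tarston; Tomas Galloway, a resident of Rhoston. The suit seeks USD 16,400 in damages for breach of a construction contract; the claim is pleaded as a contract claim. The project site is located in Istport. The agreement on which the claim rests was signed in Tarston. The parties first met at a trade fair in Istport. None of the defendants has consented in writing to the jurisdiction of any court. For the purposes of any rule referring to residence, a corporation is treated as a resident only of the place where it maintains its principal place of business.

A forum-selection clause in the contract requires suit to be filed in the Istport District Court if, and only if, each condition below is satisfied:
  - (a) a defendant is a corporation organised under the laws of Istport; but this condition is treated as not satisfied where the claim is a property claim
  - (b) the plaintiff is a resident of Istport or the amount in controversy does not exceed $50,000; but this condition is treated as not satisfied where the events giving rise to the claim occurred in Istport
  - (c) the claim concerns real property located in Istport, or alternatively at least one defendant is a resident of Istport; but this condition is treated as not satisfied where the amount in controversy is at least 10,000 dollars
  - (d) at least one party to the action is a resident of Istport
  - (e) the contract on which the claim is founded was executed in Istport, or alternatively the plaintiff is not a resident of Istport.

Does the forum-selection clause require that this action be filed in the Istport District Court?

The Istport District Court:
  (a) Esparza Maritime is organised under the laws of Istport. And the carve-out is inapplicable — the claim is a contract claim, not a property claim. Condition met.
  (b) The amount in controversy is $16,400, within the $50,000 ceiling, which satisfies one of the alternatives. But the operative events occurred in Istport, triggering the carve-out and defeating this condition. Condition not met.
  (c) The claim does not concern real property; no defendant resides in Istport (they reside in Tarston, Tarston, Rhoston) — none of the alternatives is met. Fails.
  (d) No party resides in Istport. Not satisfied.
  (e) The plaintiff resides in Tarston, which is not Istport — that alternative is enough. Satisfied.
  → The clause does not apply.

No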